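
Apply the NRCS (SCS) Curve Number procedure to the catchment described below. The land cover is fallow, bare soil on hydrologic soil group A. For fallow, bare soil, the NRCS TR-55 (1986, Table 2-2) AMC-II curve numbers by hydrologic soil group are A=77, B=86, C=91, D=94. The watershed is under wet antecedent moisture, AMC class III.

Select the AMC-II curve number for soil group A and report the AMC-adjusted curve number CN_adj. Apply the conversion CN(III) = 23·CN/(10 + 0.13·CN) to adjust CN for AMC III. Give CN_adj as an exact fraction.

CN_adj = 7700/87 ≈ 88.506

NRCS table: fallow, bare soil, soil group A → CN(II) = 77
Wet (AMC III): CN(III) = 23·77/(10 + 0.13·77) = 1771/(2001/100) = 7700/87 ≈ 88.506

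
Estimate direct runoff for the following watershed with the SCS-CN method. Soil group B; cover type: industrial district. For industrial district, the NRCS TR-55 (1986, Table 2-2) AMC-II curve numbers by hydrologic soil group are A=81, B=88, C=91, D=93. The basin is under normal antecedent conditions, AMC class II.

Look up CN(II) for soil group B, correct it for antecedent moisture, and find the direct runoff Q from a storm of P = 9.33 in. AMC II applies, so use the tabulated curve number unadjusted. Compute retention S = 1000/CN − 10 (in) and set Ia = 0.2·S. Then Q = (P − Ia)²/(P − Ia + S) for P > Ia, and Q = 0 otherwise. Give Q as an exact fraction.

Q = 33087123/4203100 in ≈ 7.872 in

NRCS table: industrial district, soil group B → CN(II) = 88
CN(II) = 88; AMC II needs no correction.
Retention S: 1000/CN − 10 with CN=88.000 → S = 15/11 ≈ 1.364 in
Ia = 0.2S: 0.2·1.364 = 0.273 in (exactly 3/11)
Excess rainfall: 9.330 − 0.273 = 9.057 in; P > Ia so Q > 0
Runoff Q = (P−Ia)²/(P−Ia+S) = (9.057)²/(9.057+1.364) = 33087123/4203100 ≈ 7.872 in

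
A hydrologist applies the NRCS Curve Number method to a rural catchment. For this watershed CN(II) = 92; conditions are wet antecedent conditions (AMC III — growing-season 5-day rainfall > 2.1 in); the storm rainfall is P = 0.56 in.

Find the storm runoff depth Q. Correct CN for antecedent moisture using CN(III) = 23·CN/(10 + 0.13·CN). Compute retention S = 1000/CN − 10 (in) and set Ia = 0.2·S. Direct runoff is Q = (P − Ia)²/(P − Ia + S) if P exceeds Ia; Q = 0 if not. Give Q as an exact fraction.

Wet (AMC III): CN(III) = 23·92/(10 + 0.13·92) = 2116/(549/25) = 52900/549 ≈ 96.357
Retention S: 1000/CN − 10 with CN=96.357 → S = 200/529 ≈ 0.378 in
Ia = 0.2S: 0.2·0.378 = 0.076 in (exactly 40/529)
Since P=0.560 > Ia=0.076: effective rainfall P−Ia = 6406/13225 in
Q: (6406/13225)² ÷ (11406/13225) = 20518418/75422175 in (≈ 0.272 in)

Q = 20518418/75422175 in ≈ 0.272 in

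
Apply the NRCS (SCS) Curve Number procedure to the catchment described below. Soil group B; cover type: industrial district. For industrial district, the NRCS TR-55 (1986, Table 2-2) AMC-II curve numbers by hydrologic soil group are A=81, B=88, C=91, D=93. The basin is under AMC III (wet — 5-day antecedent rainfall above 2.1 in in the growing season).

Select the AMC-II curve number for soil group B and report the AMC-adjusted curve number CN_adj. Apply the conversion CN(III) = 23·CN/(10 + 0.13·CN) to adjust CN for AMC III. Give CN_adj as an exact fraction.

CN_adj = 6325/67 ≈ 94.403

NRCS table: industrial district, soil group B → CN(II) = 88
Adjust CN=88 to AMC III: 23·88/(10 + 0.13·88) → 2024 ÷ (536/25) = 6325/67 ≈ 94.403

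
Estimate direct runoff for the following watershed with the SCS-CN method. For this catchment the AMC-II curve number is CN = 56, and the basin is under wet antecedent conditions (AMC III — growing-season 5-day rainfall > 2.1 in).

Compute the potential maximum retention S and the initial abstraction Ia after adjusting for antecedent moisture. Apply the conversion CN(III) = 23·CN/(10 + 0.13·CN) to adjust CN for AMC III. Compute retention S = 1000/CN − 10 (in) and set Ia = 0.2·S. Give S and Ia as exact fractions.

S = 550/161 in ≈ 3.416 in; Ia = 110/161 in ≈ 0.683 in

CN(III) from CN(II)=56: (23·56)/(10 + 0.13·56) = 4025/54 ≈ 74.537
S = 1000/(4025/54) − 10 = 550/161 in ≈ 3.416 in
Ia = 0.2·(550/161) = 110/161 in ≈ 0.683 in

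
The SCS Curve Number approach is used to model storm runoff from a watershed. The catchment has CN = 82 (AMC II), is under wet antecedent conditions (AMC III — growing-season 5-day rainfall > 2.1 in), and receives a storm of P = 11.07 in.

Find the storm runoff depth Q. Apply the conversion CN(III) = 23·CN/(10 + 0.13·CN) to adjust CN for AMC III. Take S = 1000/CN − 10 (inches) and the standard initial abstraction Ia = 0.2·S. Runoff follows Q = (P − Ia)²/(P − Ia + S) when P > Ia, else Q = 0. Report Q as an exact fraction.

Q = 116941429089/11692162700 in ≈ 10.002 in

Wet (AMC III): CN(III) = 23·82/(10 + 0.13·82) = 1886/(1033/50) = 94300/1033 ≈ 91.288
S = 1000/(94300/1033) − 10 = 900/943 in ≈ 0.954 in
Ia = 0.2·(900/943) = 180/943 in ≈ 0.191 in
Excess rainfall: 11.070 − 0.191 = 10.879 in; P > Ia so Q > 0
Runoff Q = (P−Ia)²/(P−Ia+S) = (10.879)²/(10.879+0.954) = 116941429089/11692162700 ≈ 10.002 in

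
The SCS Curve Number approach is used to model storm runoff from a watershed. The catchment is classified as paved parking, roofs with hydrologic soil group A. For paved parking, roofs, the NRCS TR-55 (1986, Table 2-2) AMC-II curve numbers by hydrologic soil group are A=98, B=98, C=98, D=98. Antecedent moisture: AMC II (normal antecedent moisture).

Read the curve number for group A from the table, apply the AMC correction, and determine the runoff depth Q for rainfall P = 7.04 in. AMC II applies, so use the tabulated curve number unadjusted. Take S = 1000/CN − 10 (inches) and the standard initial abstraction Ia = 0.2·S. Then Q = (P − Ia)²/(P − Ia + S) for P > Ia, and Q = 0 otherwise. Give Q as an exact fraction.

Q = 18378369/2702350 in ≈ 6.801 in

NRCS table: paved parking, roofs, soil group A → CN(II) = 98
AMC II — tabulated CN = 98 applies directly.
Retention S: 1000/CN − 10 with CN=98.000 → S = 10/49 ≈ 0.204 in
Initial abstraction Ia = S/5 = (10/49)/5 = 2/49 ≈ 0.041 in
P − Ia = 7.040 − 0.041 = 8574/1225 ≈ 6.999 in (> 0, runoff occurs)
Runoff Q = (P−Ia)²/(P−Ia+S) = (6.999)²/(6.999+0.204) = 18378369/2702350 ≈ 6.801 in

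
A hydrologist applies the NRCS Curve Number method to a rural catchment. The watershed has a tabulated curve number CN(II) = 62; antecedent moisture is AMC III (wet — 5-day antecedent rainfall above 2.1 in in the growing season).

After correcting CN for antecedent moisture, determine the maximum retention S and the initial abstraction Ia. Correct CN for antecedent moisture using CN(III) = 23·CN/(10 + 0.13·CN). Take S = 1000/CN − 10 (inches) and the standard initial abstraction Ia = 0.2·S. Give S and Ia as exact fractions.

S = 1900/713 in ≈ 2.665 in; Ia = 380/713 in ≈ 0.533 in

Adjust CN=62 to AMC III: 23·62/(10 + 0.13·62) → 1426 ÷ (903/50) = 71300/903 ≈ 78.959
S = 1000/(71300/903) − 10 = 1900/713 in ≈ 2.665 in
Ia = 0.2·(1900/713) = 380/713 in ≈ 0.533 in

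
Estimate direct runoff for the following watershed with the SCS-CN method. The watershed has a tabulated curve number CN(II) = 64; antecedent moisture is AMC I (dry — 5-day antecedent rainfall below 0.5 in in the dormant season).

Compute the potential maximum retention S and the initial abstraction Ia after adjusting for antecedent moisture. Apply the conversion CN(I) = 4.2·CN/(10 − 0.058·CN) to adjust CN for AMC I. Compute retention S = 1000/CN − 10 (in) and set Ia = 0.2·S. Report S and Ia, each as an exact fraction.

S = 375/28 in ≈ 13.393 in; Ia = 75/28 in ≈ 2.679 in

Adjust CN=64 to AMC I: 4.2·64/(10 − 0.058·64) → (1344/5) ÷ (786/125) = 5600/131 ≈ 42.748
Max retention: S = 1000/(5600/131) − 10 = 375/28 in (≈ 13.393 in)
Ia = 0.2S: 0.2·13.393 = 2.679 in (exactly 75/28)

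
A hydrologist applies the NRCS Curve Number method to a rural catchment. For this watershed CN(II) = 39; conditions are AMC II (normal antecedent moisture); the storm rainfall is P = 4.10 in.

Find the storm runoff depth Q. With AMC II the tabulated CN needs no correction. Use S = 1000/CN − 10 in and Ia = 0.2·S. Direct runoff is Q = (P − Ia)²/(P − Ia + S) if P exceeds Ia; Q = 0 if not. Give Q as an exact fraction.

AMC II — tabulated CN = 39 applies directly.
S = 1000/39 − 10 = 610/39 in ≈ 15.641 in
Initial abstraction Ia = S/5 = (610/39)/5 = 122/39 ≈ 3.128 in
P − Ia = 4.100 − 3.128 = 379/390 ≈ 0.972 in (> 0, runoff occurs)
Runoff Q = (P−Ia)²/(P−Ia+S) = (0.972)²/(0.972+15.641) = 143641/2526810 ≈ 0.057 in

Q = 143641/2526810 in ≈ 0.057 in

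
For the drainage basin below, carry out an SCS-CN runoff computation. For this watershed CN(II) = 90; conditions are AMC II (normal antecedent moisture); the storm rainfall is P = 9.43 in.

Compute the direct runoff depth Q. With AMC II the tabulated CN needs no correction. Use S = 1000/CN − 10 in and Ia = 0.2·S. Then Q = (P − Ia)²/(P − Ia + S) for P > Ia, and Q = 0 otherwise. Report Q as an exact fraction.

Q = 68674369/8358300 in ≈ 8.216 in

CN(II) = 90; AMC II needs no correction.
S = 1000/90 − 10 = 10/9 in ≈ 1.111 in
Initial abstraction Ia = S/5 = (10/9)/5 = 2/9 ≈ 0.222 in
Since P=9.430 > Ia=0.222: effective rainfall P−Ia = 8287/900 in
Runoff Q = (P−Ia)²/(P−Ia+S) = (9.208)²/(9.208+1.111) = 68674369/8358300 ≈ 8.216 in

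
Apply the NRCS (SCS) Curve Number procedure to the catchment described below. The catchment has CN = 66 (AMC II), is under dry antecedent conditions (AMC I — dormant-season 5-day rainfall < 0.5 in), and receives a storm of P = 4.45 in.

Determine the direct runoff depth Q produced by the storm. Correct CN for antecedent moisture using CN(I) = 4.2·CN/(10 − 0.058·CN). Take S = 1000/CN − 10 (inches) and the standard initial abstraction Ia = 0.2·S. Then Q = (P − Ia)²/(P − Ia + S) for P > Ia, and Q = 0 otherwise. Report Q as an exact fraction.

CN(I) from CN(II)=66: (4.2·66)/(10 − 0.058·66) = 69300/1543 ≈ 44.913
Retention S: 1000/CN − 10 with CN=44.913 → S = 8500/693 ≈ 12.266 in
Ia = 0.2·(8500/693) = 1700/693 in ≈ 2.453 in
P − Ia = 4.450 − 2.453 = 27677/13860 ≈ 1.997 in (> 0, runoff occurs)
Runoff Q = (P−Ia)²/(P−Ia+S) = (1.997)²/(1.997+12.266) = 766016329/2739803220 ≈ 0.280 in

Q = 766016329/2739803220 in ≈ 0.280 in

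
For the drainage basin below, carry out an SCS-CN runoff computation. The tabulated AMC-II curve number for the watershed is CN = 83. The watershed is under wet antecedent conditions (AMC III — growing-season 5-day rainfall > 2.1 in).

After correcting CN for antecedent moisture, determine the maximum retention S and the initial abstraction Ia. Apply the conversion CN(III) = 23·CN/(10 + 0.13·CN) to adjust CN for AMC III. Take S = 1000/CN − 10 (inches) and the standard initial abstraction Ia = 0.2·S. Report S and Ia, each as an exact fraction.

Adjust CN=83 to AMC III: 23·83/(10 + 0.13·83) → 1909 ÷ (2079/100) = 190900/2079 ≈ 91.823
Retention S: 1000/CN − 10 with CN=91.823 → S = 1700/1909 ≈ 0.891 in
Ia = 0.2·(1700/1909) = 340/1909 in ≈ 0.178 in

S = 1700/1909 in ≈ 0.891 in; Ia = 340/1909 in ≈ 0.178 in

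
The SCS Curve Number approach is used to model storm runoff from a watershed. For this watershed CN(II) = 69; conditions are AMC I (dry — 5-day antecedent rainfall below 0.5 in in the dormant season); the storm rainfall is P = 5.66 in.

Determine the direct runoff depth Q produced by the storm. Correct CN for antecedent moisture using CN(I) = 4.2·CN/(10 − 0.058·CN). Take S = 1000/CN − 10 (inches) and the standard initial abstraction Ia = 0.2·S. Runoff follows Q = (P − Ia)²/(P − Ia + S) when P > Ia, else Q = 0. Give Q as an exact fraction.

Adjust CN=69 to AMC I: 4.2·69/(10 − 0.058·69) → (1449/5) ÷ (2999/500) = 144900/2999 ≈ 48.316
Max retention: S = 1000/(144900/2999) − 10 = 15500/1449 in (≈ 10.697 in)
Ia = 0.2S: 0.2·10.697 = 2.139 in (exactly 3100/1449)
Excess rainfall: 5.660 − 2.139 = 3.521 in; P > Ia so Q > 0
Runoff Q = (P−Ia)²/(P−Ia+S) = (3.521)²/(3.521+10.697) = 65059174489/74628354150 ≈ 0.872 in

Q = 65059174489/74628354150 in ≈ 0.872 in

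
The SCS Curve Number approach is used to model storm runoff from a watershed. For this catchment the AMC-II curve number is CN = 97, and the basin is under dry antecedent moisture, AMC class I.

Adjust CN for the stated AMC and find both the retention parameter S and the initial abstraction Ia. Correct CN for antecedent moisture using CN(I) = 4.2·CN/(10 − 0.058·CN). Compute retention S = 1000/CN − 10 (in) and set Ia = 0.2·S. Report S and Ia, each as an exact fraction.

S = 500/679 in ≈ 0.736 in; Ia = 100/679 in ≈ 0.147 in

CN(I) from CN(II)=97: (4.2·97)/(10 − 0.058·97) = 67900/729 ≈ 93.141
S = 1000/(67900/729) − 10 = 500/679 in ≈ 0.736 in
Initial abstraction Ia = S/5 = (500/679)/5 = 100/679 ≈ 0.147 in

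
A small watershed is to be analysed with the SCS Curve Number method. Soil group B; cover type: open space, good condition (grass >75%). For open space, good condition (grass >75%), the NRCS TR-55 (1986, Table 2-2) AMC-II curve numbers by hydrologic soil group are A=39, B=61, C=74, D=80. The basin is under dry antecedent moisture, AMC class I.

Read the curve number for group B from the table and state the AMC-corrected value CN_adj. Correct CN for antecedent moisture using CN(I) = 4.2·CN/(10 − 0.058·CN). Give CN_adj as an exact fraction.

NRCS table: open space, good condition (grass >75%), soil group B → CN(II) = 61
CN(I) from CN(II)=61: (4.2·61)/(10 − 0.058·61) = 42700/1077 ≈ 39.647

CN_adj = 42700/1077 ≈ 39.647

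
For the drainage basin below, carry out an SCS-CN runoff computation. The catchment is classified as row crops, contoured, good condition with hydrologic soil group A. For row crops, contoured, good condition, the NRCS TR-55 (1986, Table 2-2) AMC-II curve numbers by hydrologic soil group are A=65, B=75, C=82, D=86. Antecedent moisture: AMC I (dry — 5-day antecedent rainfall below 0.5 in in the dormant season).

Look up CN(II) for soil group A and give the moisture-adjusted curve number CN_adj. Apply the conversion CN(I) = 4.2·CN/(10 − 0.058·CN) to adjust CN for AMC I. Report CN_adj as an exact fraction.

CN_adj = 3900/89 ≈ 43.820

NRCS table: row crops, contoured, good condition, soil group A → CN(II) = 65
Adjust CN=65 to AMC I: 4.2·65/(10 − 0.058·65) → 273 ÷ (623/100) = 3900/89 ≈ 43.820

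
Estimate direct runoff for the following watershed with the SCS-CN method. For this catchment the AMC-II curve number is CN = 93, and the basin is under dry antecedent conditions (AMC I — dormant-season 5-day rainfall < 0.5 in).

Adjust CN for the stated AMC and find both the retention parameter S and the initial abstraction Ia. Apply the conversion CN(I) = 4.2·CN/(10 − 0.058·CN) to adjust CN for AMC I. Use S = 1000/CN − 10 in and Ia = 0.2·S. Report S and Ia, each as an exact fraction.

S = 500/279 in ≈ 1.792 in; Ia = 100/279 in ≈ 0.358 in

CN(I) from CN(II)=93: (4.2·93)/(10 − 0.058·93) = 27900/329 ≈ 84.802
Max retention: S = 1000/(27900/329) − 10 = 500/279 in (≈ 1.792 in)
Ia = 0.2·(500/279) = 100/279 in ≈ 0.358 in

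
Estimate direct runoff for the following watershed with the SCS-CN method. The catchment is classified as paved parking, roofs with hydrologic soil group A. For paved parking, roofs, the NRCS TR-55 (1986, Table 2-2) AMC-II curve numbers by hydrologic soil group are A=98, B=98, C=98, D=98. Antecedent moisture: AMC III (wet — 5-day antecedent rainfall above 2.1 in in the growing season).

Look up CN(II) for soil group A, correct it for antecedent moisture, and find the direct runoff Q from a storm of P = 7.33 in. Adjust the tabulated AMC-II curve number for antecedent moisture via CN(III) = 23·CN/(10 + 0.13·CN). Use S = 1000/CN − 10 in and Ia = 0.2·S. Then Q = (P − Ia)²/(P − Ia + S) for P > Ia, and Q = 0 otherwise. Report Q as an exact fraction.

Q = 679125976281/94002055700 in ≈ 7.225 in

NRCS table: paved parking, roofs, soil group A → CN(II) = 98
CN(III) from CN(II)=98: (23·98)/(10 + 0.13·98) = 112700/1137 ≈ 99.120
Retention S: 1000/CN − 10 with CN=99.120 → S = 100/1127 ≈ 0.089 in
Ia = 0.2S: 0.2·0.089 = 0.018 in (exactly 20/1127)
Since P=7.330 > Ia=0.018: effective rainfall P−Ia = 824091/112700 in
Q: (824091/112700)² ÷ (834091/112700) = 679125976281/94002055700 in (≈ 7.225 in)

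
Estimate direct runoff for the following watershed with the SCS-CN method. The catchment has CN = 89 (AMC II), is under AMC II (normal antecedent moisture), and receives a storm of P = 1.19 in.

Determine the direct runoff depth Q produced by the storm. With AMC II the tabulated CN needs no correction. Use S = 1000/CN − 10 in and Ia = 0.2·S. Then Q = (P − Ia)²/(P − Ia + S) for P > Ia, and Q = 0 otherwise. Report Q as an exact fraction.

CN(II) = 89; AMC II needs no correction.
Max retention: S = 1000/89 − 10 = 110/89 in (≈ 1.236 in)
Initial abstraction Ia = S/5 = (110/89)/5 = 22/89 ≈ 0.247 in
Excess rainfall: 1.190 − 0.247 = 0.943 in; P > Ia so Q > 0
Runoff Q = (P−Ia)²/(P−Ia+S) = (0.943)²/(0.943+1.236) = 70408881/172579900 ≈ 0.408 in

Q = 70408881/172579900 in ≈ 0.408 in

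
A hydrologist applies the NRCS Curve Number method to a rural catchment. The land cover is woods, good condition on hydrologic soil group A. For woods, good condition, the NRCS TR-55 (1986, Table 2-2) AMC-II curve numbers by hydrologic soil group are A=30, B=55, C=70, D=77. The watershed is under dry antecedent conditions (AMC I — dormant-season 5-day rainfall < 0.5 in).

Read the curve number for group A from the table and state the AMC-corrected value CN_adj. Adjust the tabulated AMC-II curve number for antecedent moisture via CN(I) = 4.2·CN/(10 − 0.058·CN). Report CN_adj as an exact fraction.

CN_adj = 900/59 ≈ 15.254

NRCS table: woods, good condition, soil group A → CN(II) = 30
Dry (AMC I): CN(I) = 4.2·30/(10 − 0.058·30) = 126/(413/50) = 900/59 ≈ 15.254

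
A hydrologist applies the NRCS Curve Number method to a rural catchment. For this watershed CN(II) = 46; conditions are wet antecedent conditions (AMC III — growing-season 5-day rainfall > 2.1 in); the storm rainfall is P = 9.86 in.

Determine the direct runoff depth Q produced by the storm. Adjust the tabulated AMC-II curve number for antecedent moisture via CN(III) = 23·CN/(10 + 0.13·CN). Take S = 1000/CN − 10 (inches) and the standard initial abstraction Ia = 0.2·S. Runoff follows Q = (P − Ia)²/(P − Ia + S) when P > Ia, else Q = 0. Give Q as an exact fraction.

Q = 54661037209/9754680650 in ≈ 5.604 in

CN(III) from CN(II)=46: (23·46)/(10 + 0.13·46) = 52900/799 ≈ 66.208
Max retention: S = 1000/(52900/799) − 10 = 2700/529 in (≈ 5.104 in)
Ia = 0.2·(2700/529) = 540/529 in ≈ 1.021 in
Since P=9.860 > Ia=1.021: effective rainfall P−Ia = 233797/26450 in
Q: (233797/26450)² ÷ (368797/26450) = 54661037209/9754680650 in (≈ 5.604 in)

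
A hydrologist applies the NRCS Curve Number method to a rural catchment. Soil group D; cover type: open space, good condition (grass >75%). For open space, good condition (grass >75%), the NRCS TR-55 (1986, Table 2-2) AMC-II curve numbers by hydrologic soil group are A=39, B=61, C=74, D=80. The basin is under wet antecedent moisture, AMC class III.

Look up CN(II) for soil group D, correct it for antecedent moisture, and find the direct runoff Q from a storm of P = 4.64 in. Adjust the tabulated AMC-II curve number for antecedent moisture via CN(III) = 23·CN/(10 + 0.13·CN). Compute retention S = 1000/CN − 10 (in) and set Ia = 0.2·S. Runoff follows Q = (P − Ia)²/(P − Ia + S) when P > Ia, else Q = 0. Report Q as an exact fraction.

NRCS table: open space, good condition (grass >75%), soil group D → CN(II) = 80
CN(III) from CN(II)=80: (23·80)/(10 + 0.13·80) = 4600/51 ≈ 90.196
Retention S: 1000/CN − 10 with CN=90.196 → S = 25/23 ≈ 1.087 in
Ia = 0.2·(25/23) = 5/23 in ≈ 0.217 in
Excess rainfall: 4.640 − 0.217 = 4.423 in; P > Ia so Q > 0
Q = (2543/575)²/((2543/575) + 25/23) = (6466849/330625)/(3168/575) = 6466849/1821600 in ≈ 3.550 in

Q = 6466849/1821600 in ≈ 3.550 in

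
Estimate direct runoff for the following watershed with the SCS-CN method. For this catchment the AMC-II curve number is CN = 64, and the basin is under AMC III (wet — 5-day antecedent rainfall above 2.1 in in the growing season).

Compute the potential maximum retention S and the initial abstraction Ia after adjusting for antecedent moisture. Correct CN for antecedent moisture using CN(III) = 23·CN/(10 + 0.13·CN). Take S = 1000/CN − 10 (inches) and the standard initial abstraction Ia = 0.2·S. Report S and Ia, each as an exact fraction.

S = 225/92 in ≈ 2.446 in; Ia = 45/92 in ≈ 0.489 in

CN(III) from CN(II)=64: (23·64)/(10 + 0.13·64) = 18400/229 ≈ 80.349
Retention S: 1000/CN − 10 with CN=80.349 → S = 225/92 ≈ 2.446 in
Initial abstraction Ia = S/5 = (225/92)/5 = 45/92 ≈ 0.489 in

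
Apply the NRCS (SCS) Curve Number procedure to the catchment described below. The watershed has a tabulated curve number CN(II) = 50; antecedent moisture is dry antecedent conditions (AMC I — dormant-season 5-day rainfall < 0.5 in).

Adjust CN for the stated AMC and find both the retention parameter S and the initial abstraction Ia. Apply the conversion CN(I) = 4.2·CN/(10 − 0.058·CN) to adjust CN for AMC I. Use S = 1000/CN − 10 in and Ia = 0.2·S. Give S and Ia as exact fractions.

S = 500/21 in ≈ 23.810 in; Ia = 100/21 in ≈ 4.762 in

CN(I) from CN(II)=50: (4.2·50)/(10 − 0.058·50) = 2100/71 ≈ 29.577
S = 1000/(2100/71) − 10 = 500/21 in ≈ 23.810 in
Ia = 0.2·(500/21) = 100/21 in ≈ 4.762 in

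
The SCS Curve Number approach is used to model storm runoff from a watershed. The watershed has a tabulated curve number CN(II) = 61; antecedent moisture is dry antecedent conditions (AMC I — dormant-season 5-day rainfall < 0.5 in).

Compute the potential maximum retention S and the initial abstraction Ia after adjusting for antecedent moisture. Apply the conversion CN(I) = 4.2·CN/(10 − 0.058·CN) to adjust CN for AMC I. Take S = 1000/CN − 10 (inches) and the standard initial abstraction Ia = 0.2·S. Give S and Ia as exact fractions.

Adjust CN=61 to AMC I: 4.2·61/(10 − 0.058·61) → (1281/5) ÷ (3231/500) = 42700/1077 ≈ 39.647
Max retention: S = 1000/(42700/1077) − 10 = 6500/427 in (≈ 15.222 in)
Ia = 0.2S: 0.2·15.222 = 3.044 in (exactly 1300/427)

S = 6500/427 in ≈ 15.222 in; Ia = 1300/427 in ≈ 3.044 in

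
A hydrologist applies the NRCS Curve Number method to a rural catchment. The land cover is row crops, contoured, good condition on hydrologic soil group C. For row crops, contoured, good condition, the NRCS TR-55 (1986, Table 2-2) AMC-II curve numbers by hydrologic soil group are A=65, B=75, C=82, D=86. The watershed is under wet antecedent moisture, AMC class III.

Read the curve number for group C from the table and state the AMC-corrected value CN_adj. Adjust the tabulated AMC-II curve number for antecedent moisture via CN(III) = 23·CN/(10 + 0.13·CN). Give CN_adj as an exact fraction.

CN_adj = 94300/1033 ≈ 91.288

NRCS table: row crops, contoured, good condition, soil group C → CN(II) = 82
Adjust CN=82 to AMC III: 23·82/(10 + 0.13·82) → 1886 ÷ (1033/50) = 94300/1033 ≈ 91.288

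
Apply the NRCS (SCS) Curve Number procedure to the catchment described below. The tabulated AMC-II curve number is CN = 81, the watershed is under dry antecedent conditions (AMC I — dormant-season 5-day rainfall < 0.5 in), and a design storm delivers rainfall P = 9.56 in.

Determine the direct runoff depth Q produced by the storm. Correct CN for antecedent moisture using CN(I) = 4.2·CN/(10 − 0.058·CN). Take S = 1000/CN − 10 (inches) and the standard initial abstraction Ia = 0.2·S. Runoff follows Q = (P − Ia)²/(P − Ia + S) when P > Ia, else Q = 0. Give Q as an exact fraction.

Dry (AMC I): CN(I) = 4.2·81/(10 − 0.058·81) = (1701/5)/(2651/500) = 170100/2651 ≈ 64.164
Max retention: S = 1000/(170100/2651) − 10 = 9500/1701 in (≈ 5.585 in)
Ia = 0.2S: 0.2·5.585 = 1.117 in (exactly 1900/1701)
Excess rainfall: 9.560 − 1.117 = 8.443 in; P > Ia so Q > 0
Runoff Q = (P−Ia)²/(P−Ia+S) = (8.443)²/(8.443+5.585) = 128909003521/25367820975 ≈ 5.082 in

Q = 128909003521/25367820975 in ≈ 5.082 in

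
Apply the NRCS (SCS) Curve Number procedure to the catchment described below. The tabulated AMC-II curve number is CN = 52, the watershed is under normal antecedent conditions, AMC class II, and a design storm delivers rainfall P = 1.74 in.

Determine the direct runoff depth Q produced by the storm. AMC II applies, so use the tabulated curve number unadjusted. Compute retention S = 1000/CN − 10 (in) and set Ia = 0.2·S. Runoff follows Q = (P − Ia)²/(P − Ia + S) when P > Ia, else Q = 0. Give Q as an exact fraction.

Q = 0 in ≈ 0.000 in

CN(II) = 52; AMC II needs no correction.
Max retention: S = 1000/52 − 10 = 120/13 in (≈ 9.231 in)
Initial abstraction Ia = S/5 = (120/13)/5 = 24/13 ≈ 1.846 in
P = 1.740 ≤ Ia = 1.846 in: entire storm abstracted, Q = 0.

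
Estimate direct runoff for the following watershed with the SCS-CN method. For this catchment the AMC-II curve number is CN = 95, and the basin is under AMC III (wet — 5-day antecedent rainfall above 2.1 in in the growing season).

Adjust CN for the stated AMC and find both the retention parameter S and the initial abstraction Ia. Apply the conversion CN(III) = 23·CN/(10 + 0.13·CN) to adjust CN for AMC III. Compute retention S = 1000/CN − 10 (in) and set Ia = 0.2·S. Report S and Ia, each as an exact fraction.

S = 100/437 in ≈ 0.229 in; Ia = 20/437 in ≈ 0.046 in

Adjust CN=95 to AMC III: 23·95/(10 + 0.13·95) → 2185 ÷ (447/20) = 43700/447 ≈ 97.763
S = 1000/(43700/447) − 10 = 100/437 in ≈ 0.229 in
Ia = 0.2S: 0.2·0.229 = 0.046 in (exactly 20/437)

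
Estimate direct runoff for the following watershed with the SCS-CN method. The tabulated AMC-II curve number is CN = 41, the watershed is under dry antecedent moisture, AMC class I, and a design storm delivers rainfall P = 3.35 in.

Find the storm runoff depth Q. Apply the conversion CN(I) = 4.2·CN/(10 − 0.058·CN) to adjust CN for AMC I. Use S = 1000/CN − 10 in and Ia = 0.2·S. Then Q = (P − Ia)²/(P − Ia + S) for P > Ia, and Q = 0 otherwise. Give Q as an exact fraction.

Dry (AMC I): CN(I) = 4.2·41/(10 − 0.058·41) = (861/5)/(3811/500) = 86100/3811 ≈ 22.592
Max retention: S = 1000/(86100/3811) − 10 = 29500/861 in (≈ 34.262 in)
Initial abstraction Ia = S/5 = (29500/861)/5 = 5900/861 ≈ 6.852 in
P = 3.350 ≤ Ia = 6.852 in: entire storm abstracted, Q = 0.

Q = 0 in ≈ 0.000 in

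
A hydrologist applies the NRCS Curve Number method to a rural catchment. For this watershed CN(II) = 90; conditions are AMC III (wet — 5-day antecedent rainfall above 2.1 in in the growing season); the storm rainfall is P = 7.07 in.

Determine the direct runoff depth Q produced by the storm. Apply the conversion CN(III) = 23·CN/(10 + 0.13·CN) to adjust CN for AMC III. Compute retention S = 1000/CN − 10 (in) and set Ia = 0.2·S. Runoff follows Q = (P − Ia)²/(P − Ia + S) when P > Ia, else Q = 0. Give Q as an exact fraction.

Q = 20836633801/3195024300 in ≈ 6.522 in

Wet (AMC III): CN(III) = 23·90/(10 + 0.13·90) = 2070/(217/10) = 20700/217 ≈ 95.392
S = 1000/(20700/217) − 10 = 100/207 in ≈ 0.483 in
Ia = 0.2·(100/207) = 20/207 in ≈ 0.097 in
P − Ia = 7.070 − 0.097 = 144349/20700 ≈ 6.973 in (> 0, runoff occurs)
Runoff Q = (P−Ia)²/(P−Ia+S) = (6.973)²/(6.973+0.483) = 20836633801/3195024300 ≈ 6.522 in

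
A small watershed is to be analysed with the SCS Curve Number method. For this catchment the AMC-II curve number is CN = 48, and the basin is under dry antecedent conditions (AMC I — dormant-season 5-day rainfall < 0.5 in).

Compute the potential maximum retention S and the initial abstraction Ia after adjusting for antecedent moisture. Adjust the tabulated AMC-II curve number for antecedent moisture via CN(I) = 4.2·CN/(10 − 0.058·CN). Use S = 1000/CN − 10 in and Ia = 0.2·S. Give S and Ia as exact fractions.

Dry (AMC I): CN(I) = 4.2·48/(10 − 0.058·48) = (1008/5)/(902/125) = 12600/451 ≈ 27.938
S = 1000/(12600/451) − 10 = 1625/63 in ≈ 25.794 in
Ia = 0.2S: 0.2·25.794 = 5.159 in (exactly 325/63)

S = 1625/63 in ≈ 25.794 in; Ia = 325/63 in ≈ 5.159 in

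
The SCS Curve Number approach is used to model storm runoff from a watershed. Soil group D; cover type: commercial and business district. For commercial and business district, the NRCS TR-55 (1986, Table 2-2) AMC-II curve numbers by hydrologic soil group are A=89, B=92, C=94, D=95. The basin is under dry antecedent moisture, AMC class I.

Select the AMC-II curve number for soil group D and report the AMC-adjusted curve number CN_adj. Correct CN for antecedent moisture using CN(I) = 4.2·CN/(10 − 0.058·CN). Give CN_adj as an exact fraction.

CN_adj = 39900/449 ≈ 88.864

NRCS table: commercial and business district, soil group D → CN(II) = 95
CN(I) from CN(II)=95: (4.2·95)/(10 − 0.058·95) = 39900/449 ≈ 88.864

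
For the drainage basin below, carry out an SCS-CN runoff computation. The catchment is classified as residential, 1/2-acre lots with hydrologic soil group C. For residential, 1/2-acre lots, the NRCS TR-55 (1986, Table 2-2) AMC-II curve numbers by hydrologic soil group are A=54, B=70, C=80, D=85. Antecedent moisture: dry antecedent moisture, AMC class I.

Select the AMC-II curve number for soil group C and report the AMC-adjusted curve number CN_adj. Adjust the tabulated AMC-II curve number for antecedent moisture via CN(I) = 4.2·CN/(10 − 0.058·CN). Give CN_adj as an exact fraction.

CN_adj = 4200/67 ≈ 62.687

NRCS table: residential, 1/2-acre lots, soil group C → CN(II) = 80
Dry (AMC I): CN(I) = 4.2·80/(10 − 0.058·80) = 336/(134/25) = 4200/67 ≈ 62.687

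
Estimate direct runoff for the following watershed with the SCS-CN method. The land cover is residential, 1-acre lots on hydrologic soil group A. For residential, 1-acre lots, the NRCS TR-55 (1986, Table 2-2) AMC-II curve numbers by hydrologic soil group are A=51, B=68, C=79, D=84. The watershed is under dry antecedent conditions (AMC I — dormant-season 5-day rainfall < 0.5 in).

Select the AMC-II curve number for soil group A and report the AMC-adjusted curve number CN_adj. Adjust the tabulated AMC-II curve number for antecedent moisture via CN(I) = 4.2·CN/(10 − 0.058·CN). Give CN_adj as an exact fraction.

CN_adj = 15300/503 ≈ 30.417

NRCS table: residential, 1-acre lots, soil group A → CN(II) = 51
Dry (AMC I): CN(I) = 4.2·51/(10 − 0.058·51) = (1071/5)/(3521/500) = 15300/503 ≈ 30.417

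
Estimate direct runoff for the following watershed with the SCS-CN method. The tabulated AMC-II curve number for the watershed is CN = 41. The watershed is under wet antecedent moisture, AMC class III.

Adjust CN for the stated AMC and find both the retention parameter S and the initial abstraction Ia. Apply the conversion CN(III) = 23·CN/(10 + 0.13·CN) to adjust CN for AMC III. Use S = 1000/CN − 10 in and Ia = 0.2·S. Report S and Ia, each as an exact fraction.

S = 5900/943 in ≈ 6.257 in; Ia = 1180/943 in ≈ 1.251 in

Adjust CN=41 to AMC III: 23·41/(10 + 0.13·41) → 943 ÷ (1533/100) = 94300/1533 ≈ 61.513
Retention S: 1000/CN − 10 with CN=61.513 → S = 5900/943 ≈ 6.257 in
Initial abstraction Ia = S/5 = (5900/943)/5 = 1180/943 ≈ 1.251 in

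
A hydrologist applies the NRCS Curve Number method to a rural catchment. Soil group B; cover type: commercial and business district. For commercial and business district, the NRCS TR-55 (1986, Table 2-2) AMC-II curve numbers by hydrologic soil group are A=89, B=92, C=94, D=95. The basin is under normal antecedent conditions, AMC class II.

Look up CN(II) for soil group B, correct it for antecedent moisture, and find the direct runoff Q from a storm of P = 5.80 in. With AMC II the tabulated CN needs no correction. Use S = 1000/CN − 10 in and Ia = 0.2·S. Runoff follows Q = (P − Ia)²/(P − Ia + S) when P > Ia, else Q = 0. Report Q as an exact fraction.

NRCS table: commercial and business district, soil group B → CN(II) = 92
AMC II — tabulated CN = 92 applies directly.
S = 1000/92 − 10 = 20/23 in ≈ 0.870 in
Ia = 0.2S: 0.2·0.870 = 0.174 in (exactly 4/23)
Excess rainfall: 5.800 − 0.174 = 5.626 in; P > Ia so Q > 0
Q = (647/115)²/((647/115) + 20/23) = (418609/13225)/(747/115) = 418609/85905 in ≈ 4.873 in

Q = 418609/85905 in ≈ 4.873 in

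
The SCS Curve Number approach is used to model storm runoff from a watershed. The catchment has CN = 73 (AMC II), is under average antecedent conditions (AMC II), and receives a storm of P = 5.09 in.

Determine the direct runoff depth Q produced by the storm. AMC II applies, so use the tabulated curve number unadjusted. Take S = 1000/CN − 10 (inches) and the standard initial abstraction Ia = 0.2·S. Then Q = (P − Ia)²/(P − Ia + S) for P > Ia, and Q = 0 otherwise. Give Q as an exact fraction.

AMC II — tabulated CN = 73 applies directly.
Max retention: S = 1000/73 − 10 = 270/73 in (≈ 3.699 in)
Ia = 0.2S: 0.2·3.699 = 0.740 in (exactly 54/73)
Since P=5.090 > Ia=0.740: effective rainfall P−Ia = 31757/7300 in
Q = (31757/7300)²/((31757/7300) + 270/73) = (1008507049/53290000)/(58757/7300) = 1008507049/428926100 in ≈ 2.351 in

Q = 1008507049/428926100 in ≈ 2.351 in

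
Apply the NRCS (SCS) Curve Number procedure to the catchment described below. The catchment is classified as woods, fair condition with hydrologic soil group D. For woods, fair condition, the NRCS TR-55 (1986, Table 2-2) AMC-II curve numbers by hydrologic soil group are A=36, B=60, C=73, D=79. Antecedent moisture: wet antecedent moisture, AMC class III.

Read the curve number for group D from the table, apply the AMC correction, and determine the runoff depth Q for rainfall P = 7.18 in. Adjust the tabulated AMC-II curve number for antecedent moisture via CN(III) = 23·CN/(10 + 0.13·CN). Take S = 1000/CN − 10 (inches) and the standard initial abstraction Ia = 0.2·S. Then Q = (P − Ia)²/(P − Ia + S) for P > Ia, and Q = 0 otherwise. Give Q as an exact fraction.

Q = 398543477809/66893127550 in ≈ 5.958 in

NRCS table: woods, fair condition, soil group D → CN(II) = 79
Wet (AMC III): CN(III) = 23·79/(10 + 0.13·79) = 1817/(2027/100) = 181700/2027 ≈ 89.640
Max retention: S = 1000/(181700/2027) − 10 = 2100/1817 in (≈ 1.156 in)
Initial abstraction Ia = S/5 = (2100/1817)/5 = 420/1817 ≈ 0.231 in
Since P=7.180 > Ia=0.231: effective rainfall P−Ia = 631303/90850 in
Q: (631303/90850)² ÷ (736303/90850) = 398543477809/66893127550 in (≈ 5.958 in)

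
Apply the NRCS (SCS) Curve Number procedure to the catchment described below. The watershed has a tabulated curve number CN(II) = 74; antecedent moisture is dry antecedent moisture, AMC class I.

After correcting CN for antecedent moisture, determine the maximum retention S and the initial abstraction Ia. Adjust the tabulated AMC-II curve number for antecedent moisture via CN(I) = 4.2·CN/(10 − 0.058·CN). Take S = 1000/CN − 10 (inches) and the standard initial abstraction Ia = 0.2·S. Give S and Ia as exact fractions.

S = 6500/777 in ≈ 8.366 in; Ia = 1300/777 in ≈ 1.673 in

Dry (AMC I): CN(I) = 4.2·74/(10 − 0.058·74) = (1554/5)/(1427/250) = 77700/1427 ≈ 54.450
S = 1000/(77700/1427) − 10 = 6500/777 in ≈ 8.366 in
Initial abstraction Ia = S/5 = (6500/777)/5 = 1300/777 ≈ 1.673 in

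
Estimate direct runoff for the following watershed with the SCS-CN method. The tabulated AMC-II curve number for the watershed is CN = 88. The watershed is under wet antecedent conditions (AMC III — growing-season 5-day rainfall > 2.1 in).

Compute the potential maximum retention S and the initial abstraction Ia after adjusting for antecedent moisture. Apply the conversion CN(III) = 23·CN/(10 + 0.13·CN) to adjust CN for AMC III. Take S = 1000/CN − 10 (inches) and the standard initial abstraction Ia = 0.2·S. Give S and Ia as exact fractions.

S = 150/253 in ≈ 0.593 in; Ia = 30/253 in ≈ 0.119 in

CN(III) from CN(II)=88: (23·88)/(10 + 0.13·88) = 6325/67 ≈ 94.403
Max retention: S = 1000/(6325/67) − 10 = 150/253 in (≈ 0.593 in)
Ia = 0.2S: 0.2·0.593 = 0.119 in (exactly 30/253)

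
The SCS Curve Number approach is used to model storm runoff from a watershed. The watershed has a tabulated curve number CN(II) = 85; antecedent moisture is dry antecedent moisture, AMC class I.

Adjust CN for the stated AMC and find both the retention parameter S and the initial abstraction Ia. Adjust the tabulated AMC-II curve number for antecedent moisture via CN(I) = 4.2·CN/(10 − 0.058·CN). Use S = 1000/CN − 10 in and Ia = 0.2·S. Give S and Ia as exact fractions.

Adjust CN=85 to AMC I: 4.2·85/(10 − 0.058·85) → 357 ÷ (507/100) = 11900/169 ≈ 70.414
S = 1000/(11900/169) − 10 = 500/119 in ≈ 4.202 in
Initial abstraction Ia = S/5 = (500/119)/5 = 100/119 ≈ 0.840 in

S = 500/119 in ≈ 4.202 in; Ia = 100/119 in ≈ 0.840 in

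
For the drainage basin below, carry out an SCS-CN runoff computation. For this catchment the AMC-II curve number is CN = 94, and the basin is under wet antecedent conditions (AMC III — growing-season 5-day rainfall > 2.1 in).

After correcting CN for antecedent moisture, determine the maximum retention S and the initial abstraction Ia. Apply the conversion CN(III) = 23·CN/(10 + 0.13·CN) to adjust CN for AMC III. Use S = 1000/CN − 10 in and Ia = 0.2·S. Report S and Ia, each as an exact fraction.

Adjust CN=94 to AMC III: 23·94/(10 + 0.13·94) → 2162 ÷ (1111/50) = 108100/1111 ≈ 97.300
Retention S: 1000/CN − 10 with CN=97.300 → S = 300/1081 ≈ 0.278 in
Initial abstraction Ia = S/5 = (300/1081)/5 = 60/1081 ≈ 0.056 in

S = 300/1081 in ≈ 0.278 in; Ia = 60/1081 in ≈ 0.056 in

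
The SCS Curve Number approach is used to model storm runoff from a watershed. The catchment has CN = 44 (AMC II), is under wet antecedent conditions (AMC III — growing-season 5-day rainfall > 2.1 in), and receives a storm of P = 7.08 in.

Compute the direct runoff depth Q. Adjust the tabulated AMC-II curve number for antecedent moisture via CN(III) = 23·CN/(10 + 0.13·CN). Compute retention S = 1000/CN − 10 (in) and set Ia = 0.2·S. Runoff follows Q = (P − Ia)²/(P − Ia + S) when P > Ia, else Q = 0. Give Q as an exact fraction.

Wet (AMC III): CN(III) = 23·44/(10 + 0.13·44) = 1012/(393/25) = 25300/393 ≈ 64.377
S = 1000/(25300/393) − 10 = 1400/253 in ≈ 5.534 in
Initial abstraction Ia = S/5 = (1400/253)/5 = 280/253 ≈ 1.107 in
Since P=7.080 > Ia=1.107: effective rainfall P−Ia = 37781/6325 in
Runoff Q = (P−Ia)²/(P−Ia+S) = (5.973)²/(5.973+5.534) = 1427403961/460339825 ≈ 3.101 in

Q = 1427403961/460339825 in ≈ 3.101 in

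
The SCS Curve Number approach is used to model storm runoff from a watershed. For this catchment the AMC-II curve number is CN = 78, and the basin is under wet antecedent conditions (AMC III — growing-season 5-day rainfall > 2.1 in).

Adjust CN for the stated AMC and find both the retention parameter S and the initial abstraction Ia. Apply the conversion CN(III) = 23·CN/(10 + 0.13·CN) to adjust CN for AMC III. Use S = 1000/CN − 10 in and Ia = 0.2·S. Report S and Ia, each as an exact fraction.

CN(III) from CN(II)=78: (23·78)/(10 + 0.13·78) = 89700/1007 ≈ 89.076
Max retention: S = 1000/(89700/1007) − 10 = 1100/897 in (≈ 1.226 in)
Ia = 0.2S: 0.2·1.226 = 0.245 in (exactly 220/897)

S = 1100/897 in ≈ 1.226 in; Ia = 220/897 in ≈ 0.245 in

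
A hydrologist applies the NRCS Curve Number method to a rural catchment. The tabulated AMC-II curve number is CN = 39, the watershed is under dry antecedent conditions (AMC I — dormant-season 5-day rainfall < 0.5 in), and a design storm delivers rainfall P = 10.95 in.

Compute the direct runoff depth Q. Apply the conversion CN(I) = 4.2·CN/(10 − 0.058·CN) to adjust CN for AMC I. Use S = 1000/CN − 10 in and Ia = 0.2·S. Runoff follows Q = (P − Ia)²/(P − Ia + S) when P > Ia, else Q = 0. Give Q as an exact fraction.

Q = 3290284321/10931373180 in ≈ 0.301 in

Dry (AMC I): CN(I) = 4.2·39/(10 − 0.058·39) = (819/5)/(3869/500) = 81900/3869 ≈ 21.168
S = 1000/(81900/3869) − 10 = 30500/819 in ≈ 37.241 in
Initial abstraction Ia = S/5 = (30500/819)/5 = 6100/819 ≈ 7.448 in
Since P=10.950 > Ia=7.448: effective rainfall P−Ia = 57361/16380 in
Runoff Q = (P−Ia)²/(P−Ia+S) = (3.502)²/(3.502+37.241) = 3290284321/10931373180 ≈ 0.301 in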